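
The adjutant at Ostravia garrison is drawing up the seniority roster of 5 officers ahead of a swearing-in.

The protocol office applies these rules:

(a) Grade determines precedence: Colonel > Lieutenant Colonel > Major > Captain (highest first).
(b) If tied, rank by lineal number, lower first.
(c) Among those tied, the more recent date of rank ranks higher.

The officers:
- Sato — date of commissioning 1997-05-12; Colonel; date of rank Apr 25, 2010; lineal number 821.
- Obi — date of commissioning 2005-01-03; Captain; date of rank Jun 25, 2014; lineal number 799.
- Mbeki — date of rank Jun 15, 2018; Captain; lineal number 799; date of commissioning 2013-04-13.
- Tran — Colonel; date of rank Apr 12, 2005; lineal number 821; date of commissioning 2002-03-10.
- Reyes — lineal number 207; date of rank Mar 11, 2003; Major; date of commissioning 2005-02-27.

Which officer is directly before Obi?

By grade: Sato and Tran (Colonel); then Reyes (Major); then Mbeki and Obi (Captain).
Sato and Tran both have lineal number 821, so the next rule applies.
Among Sato and Tran, by date of rank (later first): Sato (Apr 25, 2010) before Tran (Apr 12, 2005).
Mbeki and Obi both have lineal number 799, so the next rule applies.
Among Mbeki and Obi, by date of rank (later first): Mbeki (Jun 15, 2018) before Obi (Jun 25, 2014).
Order: Sato, Tran, Reyes, Mbeki, Obi.

Mbeki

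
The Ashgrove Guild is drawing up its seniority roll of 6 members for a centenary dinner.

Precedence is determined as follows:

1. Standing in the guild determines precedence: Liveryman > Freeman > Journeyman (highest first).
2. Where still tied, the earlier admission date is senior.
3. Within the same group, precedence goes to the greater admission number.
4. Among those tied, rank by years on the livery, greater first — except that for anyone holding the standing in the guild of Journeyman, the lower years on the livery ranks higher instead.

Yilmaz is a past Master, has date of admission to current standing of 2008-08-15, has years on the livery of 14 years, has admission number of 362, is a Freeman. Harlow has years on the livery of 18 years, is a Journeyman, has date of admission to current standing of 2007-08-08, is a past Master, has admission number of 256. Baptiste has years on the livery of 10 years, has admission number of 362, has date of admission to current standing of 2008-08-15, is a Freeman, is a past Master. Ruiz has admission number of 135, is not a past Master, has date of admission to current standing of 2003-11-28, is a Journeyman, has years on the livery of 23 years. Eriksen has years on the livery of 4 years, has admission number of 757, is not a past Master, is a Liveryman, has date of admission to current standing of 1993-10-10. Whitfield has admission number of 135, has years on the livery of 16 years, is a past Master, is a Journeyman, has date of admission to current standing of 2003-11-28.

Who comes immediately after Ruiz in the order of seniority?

By standing in the guild: Eriksen (Liveryman); then Yilmaz and Baptiste (Freeman); then Whitfield, Ruiz and Harlow (Journeyman).
Yilmaz and Baptiste both have date of admission to current standing 2008-08-15, so the next rule applies.
Yilmaz and Baptiste both have admission number 362, so the next rule applies.
Among Yilmaz and Baptiste, by years on the livery (higher first): Yilmaz (14 years) before Baptiste (10 years).
Among Whitfield, Ruiz and Harlow, by date of admission to current standing (earlier first): Whitfield and Ruiz (2003-11-28) before Harlow (2007-08-08).
Whitfield and Ruiz both have admission number 135, so the next rule applies.
Among Whitfield and Ruiz, by years on the livery (lower first) (reversed rule for this group): Whitfield (16 years) before Ruiz (23 years).
Order: Eriksen, Yilmaz, Baptiste, Whitfield, Ruiz, Harlow.

Harlow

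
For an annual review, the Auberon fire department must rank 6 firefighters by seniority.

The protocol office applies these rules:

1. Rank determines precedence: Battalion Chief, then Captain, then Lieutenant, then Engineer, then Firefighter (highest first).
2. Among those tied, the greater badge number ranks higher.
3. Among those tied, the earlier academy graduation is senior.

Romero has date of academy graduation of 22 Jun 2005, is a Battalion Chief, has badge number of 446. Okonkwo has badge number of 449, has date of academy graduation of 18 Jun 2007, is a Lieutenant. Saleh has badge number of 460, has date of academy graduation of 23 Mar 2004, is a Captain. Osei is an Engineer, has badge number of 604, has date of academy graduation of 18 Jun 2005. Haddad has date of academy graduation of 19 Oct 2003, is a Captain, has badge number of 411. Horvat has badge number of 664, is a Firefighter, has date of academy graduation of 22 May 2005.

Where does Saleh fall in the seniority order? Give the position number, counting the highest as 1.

By rank: Romero (Battalion Chief); then Saleh and Haddad (Captain); then Okonkwo (Lieutenant); then Osei (Engineer); then Horvat (Firefighter).
Among Saleh and Haddad, by badge number (higher first): Saleh (460) before Haddad (411).
Order: Romero, Saleh, Haddad, Okonkwo, Osei, Horvat. So position 2.

2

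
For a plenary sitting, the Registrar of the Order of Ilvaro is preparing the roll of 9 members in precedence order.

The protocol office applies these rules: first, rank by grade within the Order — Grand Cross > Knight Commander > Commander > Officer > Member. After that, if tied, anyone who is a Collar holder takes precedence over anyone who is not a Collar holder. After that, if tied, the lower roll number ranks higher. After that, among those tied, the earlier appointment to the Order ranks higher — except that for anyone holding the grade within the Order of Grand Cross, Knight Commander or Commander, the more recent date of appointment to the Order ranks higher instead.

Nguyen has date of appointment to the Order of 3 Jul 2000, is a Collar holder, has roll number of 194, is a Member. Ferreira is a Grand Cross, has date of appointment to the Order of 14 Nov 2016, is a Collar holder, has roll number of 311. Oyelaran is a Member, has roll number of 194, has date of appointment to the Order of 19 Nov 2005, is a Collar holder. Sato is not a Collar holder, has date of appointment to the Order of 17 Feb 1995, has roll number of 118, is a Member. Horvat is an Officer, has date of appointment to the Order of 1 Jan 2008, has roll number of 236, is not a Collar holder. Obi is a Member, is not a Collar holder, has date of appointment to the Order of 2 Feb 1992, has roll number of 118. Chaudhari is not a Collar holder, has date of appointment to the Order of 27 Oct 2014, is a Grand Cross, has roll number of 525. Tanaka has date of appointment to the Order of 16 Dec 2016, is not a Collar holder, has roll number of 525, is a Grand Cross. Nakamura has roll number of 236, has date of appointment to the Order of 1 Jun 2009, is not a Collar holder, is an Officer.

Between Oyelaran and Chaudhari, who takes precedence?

By grade within the Order: Ferreira, Tanaka and Chaudhari (Grand Cross); then Horvat and Nakamura (Officer); then Nguyen, Oyelaran, Obi and Sato (Member).
Among Ferreira, Tanaka and Chaudhari, a Collar holder before not a Collar holder: Ferreira (a Collar holder) before Tanaka and Chaudhari (not a Collar holder).
Tanaka and Chaudhari both have roll number 525, so the next rule applies.
Among Tanaka and Chaudhari, by date of appointment to the Order (later first) (reversed rule for this group): Tanaka (16 Dec 2016) before Chaudhari (27 Oct 2014).
Horvat and Nakamura are each not a Collar holder, so the next rule applies.
Horvat and Nakamura both have roll number 236, so the next rule applies.
Among Horvat and Nakamura, by date of appointment to the Order (earlier first): Horvat (1 Jan 2008) before Nakamura (1 Jun 2009).
Among Nguyen, Oyelaran, Obi and Sato, a Collar holder before not a Collar holder: Nguyen and Oyelaran (a Collar holder) before Obi and Sato (not a Collar holder).
Nguyen and Oyelaran both have roll number 194, so the next rule applies.
Among Nguyen and Oyelaran, by date of appointment to the Order (earlier first): Nguyen (3 Jul 2000) before Oyelaran (19 Nov 2005).
Obi and Sato both have roll number 118, so the next rule applies.
Among Obi and Sato, by date of appointment to the Order (earlier first): Obi (2 Feb 1992) before Sato (17 Feb 1995).
So Chaudhari takes precedence.

Chaudhari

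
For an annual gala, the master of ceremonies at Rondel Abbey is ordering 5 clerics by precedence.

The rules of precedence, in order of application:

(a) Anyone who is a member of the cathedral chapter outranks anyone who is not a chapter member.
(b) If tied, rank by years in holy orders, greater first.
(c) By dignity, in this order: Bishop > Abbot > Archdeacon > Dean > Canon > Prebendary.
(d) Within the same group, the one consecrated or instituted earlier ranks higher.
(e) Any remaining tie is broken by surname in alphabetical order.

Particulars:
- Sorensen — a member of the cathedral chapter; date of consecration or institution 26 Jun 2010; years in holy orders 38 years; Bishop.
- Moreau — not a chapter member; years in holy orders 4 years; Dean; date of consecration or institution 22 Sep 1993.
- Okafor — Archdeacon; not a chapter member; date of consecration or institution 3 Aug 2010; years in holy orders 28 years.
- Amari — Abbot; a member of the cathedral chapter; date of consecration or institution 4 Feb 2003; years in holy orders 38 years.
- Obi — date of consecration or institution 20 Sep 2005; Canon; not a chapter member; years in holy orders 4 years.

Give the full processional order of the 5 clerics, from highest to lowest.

By the first rule: Sorensen and Amari (both a member of the cathedral chapter); then Okafor, Moreau and Obi (each not a chapter member).
Sorensen and Amari both have years in holy orders 38 years, so the next rule applies.
Among Sorensen and Amari, by dignity: Sorensen (Bishop) before Amari (Abbot).
Among Okafor, Moreau and Obi, by years in holy orders (higher first): Okafor (28 years) before Moreau and Obi (4 years).
Among Moreau and Obi, by dignity: Moreau (Dean) before Obi (Canon).
Full order: Sorensen, Amari, Okafor, Moreau, Obi.

Sorensen, Amari, Okafor, Moreau, Obi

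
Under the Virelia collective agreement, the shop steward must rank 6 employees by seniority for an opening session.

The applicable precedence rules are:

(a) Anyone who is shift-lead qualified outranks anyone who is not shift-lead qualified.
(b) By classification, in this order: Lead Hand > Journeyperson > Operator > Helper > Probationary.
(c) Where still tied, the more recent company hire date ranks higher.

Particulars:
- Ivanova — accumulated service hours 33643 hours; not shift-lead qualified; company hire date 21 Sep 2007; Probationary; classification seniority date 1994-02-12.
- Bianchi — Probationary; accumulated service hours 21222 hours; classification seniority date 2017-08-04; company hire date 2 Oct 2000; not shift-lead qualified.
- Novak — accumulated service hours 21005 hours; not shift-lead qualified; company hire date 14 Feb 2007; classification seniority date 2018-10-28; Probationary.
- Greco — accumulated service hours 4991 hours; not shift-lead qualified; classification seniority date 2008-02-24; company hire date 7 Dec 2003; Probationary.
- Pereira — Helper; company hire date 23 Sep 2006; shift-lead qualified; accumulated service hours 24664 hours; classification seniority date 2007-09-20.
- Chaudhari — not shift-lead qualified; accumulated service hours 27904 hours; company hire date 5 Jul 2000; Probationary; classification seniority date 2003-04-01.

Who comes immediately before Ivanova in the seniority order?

By the first rule: Pereira (shift-lead qualified); then Ivanova, Novak, Greco, Bianchi and Chaudhari (each not shift-lead qualified).
Ivanova, Novak, Greco, Bianchi and Chaudhari are each Probationary, so the next rule applies.
Among Ivanova, Novak, Greco, Bianchi and Chaudhari, by company hire date (later first): Ivanova (21 Sep 2007) before Novak (14 Feb 2007) before Greco (7 Dec 2003) before Bianchi (2 Oct 2000) before Chaudhari (5 Jul 2000).
Order: Pereira, Ivanova, Novak, Greco, Bianchi, Chaudhari.

Pereira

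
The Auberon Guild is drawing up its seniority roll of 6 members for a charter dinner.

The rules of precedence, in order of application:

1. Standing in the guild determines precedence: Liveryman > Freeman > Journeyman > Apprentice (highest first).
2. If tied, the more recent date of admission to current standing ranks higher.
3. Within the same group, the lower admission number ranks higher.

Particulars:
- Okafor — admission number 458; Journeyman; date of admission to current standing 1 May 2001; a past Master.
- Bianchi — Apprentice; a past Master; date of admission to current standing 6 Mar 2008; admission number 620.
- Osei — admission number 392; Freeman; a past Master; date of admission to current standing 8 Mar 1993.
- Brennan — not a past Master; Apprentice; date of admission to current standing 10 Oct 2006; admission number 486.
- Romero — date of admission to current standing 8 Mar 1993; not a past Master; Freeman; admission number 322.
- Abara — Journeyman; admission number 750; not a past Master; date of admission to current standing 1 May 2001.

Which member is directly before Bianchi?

Abara

By standing in the guild: Romero and Osei (Freeman); then Okafor and Abara (Journeyman); then Bianchi and Brennan (Apprentice).
Romero and Osei both have date of admission to current standing 8 Mar 1993, so the next rule applies.
Among Romero and Osei, by admission number (lower first): Romero (322) before Osei (392).
Okafor and Abara both have date of admission to current standing 1 May 2001, so the next rule applies.
Among Okafor and Abara, by admission number (lower first): Okafor (458) before Abara (750).
Among Bianchi and Brennan, by date of admission to current standing (later first): Bianchi (6 Mar 2008) before Brennan (10 Oct 2006).
Order: Romero, Osei, Okafor, Abara, Bianchi, Brennan.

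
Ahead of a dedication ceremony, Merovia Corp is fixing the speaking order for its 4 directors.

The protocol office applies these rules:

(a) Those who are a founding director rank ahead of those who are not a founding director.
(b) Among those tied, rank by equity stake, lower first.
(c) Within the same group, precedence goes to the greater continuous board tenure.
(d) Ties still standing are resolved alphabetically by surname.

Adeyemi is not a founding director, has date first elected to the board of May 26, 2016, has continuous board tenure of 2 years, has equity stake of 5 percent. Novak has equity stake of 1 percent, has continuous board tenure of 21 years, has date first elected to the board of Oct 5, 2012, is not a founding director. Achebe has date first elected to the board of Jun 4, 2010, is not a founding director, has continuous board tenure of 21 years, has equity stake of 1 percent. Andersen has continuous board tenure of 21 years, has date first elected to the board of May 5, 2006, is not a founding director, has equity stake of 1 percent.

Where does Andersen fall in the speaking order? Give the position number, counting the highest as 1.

By the first rule: Achebe, Andersen, Novak and Adeyemi (each not a founding director).
Among Achebe, Andersen, Novak and Adeyemi, by equity stake (lower first): Achebe, Andersen and Novak (1 percent) before Adeyemi (5 percent).
Achebe, Andersen and Novak all have continuous board tenure 21 years, so the next rule applies.
Among Achebe, Andersen and Novak, alphabetically by surname: Achebe before Andersen before Novak.
Order: Achebe, Andersen, Novak, Adeyemi. So position 2.

2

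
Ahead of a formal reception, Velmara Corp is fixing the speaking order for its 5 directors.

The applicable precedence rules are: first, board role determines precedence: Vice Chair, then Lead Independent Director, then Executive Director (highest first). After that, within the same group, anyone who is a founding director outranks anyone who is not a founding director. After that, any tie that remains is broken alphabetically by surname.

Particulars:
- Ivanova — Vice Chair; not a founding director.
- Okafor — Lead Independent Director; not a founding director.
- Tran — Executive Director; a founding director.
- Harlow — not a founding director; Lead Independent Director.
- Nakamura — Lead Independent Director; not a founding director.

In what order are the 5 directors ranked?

Ivanova, Harlow, Nakamura, Okafor, Tran

By board role: Ivanova (Vice Chair); then Harlow, Nakamura and Okafor (Lead Independent Director); then Tran (Executive Director).
Harlow, Nakamura and Okafor are each not a founding director, so the next rule applies.
Among Harlow, Nakamura and Okafor, alphabetically by surname: Harlow before Nakamura before Okafor.
Full order: Ivanova, Harlow, Nakamura, Okafor, Tran.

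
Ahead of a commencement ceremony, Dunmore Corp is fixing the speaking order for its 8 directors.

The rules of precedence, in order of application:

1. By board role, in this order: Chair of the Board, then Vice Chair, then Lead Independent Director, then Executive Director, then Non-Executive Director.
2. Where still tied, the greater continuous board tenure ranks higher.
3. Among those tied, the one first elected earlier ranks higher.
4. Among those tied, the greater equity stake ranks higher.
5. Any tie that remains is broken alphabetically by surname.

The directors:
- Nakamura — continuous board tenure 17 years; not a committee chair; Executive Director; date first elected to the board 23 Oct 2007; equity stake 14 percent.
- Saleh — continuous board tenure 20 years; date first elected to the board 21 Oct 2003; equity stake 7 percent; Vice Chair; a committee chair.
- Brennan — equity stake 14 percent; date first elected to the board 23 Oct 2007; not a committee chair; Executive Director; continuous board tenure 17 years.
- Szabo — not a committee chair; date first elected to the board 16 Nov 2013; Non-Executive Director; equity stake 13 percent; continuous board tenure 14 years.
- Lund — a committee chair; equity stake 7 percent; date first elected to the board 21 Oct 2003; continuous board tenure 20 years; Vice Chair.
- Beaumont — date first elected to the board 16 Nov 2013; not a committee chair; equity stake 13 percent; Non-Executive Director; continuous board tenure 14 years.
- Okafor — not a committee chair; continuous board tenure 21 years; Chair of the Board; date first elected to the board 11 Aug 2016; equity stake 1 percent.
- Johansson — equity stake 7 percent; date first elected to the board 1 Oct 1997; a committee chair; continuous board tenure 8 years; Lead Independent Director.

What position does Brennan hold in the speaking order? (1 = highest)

By board role: Okafor (Chair of the Board); then Lund and Saleh (Vice Chair); then Johansson (Lead Independent Director); then Brennan and Nakamura (Executive Director); then Beaumont and Szabo (Non-Executive Director).
Lund and Saleh both have continuous board tenure 20 years, so the next rule applies.
Lund and Saleh both have date first elected to the board 21 Oct 2003, so the next rule applies.
Lund and Saleh both have equity stake 7 percent, so the next rule applies.
Among Lund and Saleh, alphabetically by surname: Lund before Saleh.
Brennan and Nakamura both have continuous board tenure 17 years, so the next rule applies.
Brennan and Nakamura both have date first elected to the board 23 Oct 2007, so the next rule applies.
Brennan and Nakamura both have equity stake 14 percent, so the next rule applies.
Among Brennan and Nakamura, alphabetically by surname: Brennan before Nakamura.
Beaumont and Szabo both have continuous board tenure 14 years, so the next rule applies.
Beaumont and Szabo both have date first elected to the board 16 Nov 2013, so the next rule applies.
Beaumont and Szabo both have equity stake 13 percent, so the next rule applies.
Among Beaumont and Szabo, alphabetically by surname: Beaumont before Szabo.
Order: Okafor, Lund, Saleh, Johansson, Brennan, Nakamura, Beaumont, Szabo. So position 5.

5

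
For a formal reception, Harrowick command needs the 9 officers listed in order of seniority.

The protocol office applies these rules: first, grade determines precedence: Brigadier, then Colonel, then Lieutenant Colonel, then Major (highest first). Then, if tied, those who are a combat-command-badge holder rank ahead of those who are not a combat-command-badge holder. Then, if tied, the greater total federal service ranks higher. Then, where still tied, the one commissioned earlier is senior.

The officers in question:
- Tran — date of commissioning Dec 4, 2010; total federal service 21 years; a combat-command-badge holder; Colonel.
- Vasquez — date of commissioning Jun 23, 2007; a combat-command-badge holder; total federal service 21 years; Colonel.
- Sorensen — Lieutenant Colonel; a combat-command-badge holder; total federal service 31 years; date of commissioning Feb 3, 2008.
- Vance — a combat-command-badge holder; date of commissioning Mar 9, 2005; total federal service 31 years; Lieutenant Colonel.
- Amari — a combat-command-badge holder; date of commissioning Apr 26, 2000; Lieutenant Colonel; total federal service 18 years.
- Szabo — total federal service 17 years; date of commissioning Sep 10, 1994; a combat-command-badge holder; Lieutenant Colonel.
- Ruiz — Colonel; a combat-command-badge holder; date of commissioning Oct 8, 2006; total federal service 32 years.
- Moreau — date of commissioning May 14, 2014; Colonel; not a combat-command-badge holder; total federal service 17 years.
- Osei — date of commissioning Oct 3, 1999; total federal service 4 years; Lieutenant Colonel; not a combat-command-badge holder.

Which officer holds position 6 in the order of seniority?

Sorensen

By grade: Ruiz, Vasquez, Tran and Moreau (Colonel); then Vance, Sorensen, Amari, Szabo and Osei (Lieutenant Colonel).
Among Ruiz, Vasquez, Tran and Moreau, a combat-command-badge holder before not a combat-command-badge holder: Ruiz, Vasquez and Tran (a combat-command-badge holder) before Moreau (not a combat-command-badge holder).
Among Ruiz, Vasquez and Tran, by total federal service (higher first): Ruiz (32 years) before Vasquez and Tran (21 years).
Among Vasquez and Tran, by date of commissioning (earlier first): Vasquez (Jun 23, 2007) before Tran (Dec 4, 2010).
Among Vance, Sorensen, Amari, Szabo and Osei, a combat-command-badge holder before not a combat-command-badge holder: Vance, Sorensen, Amari and Szabo (a combat-command-badge holder) before Osei (not a combat-command-badge holder).
Among Vance, Sorensen, Amari and Szabo, by total federal service (higher first): Vance and Sorensen (31 years) before Amari (18 years) before Szabo (17 years).
Among Vance and Sorensen, by date of commissioning (earlier first): Vance (Mar 9, 2005) before Sorensen (Feb 3, 2008).
Order: Ruiz, Vasquez, Tran, Moreau, Vance, Sorensen, Amari, Szabo, Osei.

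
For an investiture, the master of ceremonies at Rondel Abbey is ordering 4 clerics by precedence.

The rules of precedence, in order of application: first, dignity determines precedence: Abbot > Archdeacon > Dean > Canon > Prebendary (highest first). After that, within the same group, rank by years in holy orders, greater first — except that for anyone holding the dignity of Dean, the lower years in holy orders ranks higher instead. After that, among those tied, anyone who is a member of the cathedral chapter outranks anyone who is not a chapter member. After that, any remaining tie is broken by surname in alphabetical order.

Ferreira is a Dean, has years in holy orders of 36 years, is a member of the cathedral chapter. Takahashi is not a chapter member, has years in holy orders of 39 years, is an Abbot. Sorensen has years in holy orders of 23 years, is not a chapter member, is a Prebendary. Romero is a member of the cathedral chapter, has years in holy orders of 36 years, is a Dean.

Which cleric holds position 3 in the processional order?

By dignity: Takahashi (Abbot); then Ferreira and Romero (Dean); then Sorensen (Prebendary).
Ferreira and Romero both have years in holy orders 36 years, so the next rule applies.
Ferreira and Romero are each a member of the cathedral chapter, so the next rule applies.
Among Ferreira and Romero, alphabetically by surname: Ferreira before Romero.
Order: Takahashi, Ferreira, Romero, Sorensen.

Romero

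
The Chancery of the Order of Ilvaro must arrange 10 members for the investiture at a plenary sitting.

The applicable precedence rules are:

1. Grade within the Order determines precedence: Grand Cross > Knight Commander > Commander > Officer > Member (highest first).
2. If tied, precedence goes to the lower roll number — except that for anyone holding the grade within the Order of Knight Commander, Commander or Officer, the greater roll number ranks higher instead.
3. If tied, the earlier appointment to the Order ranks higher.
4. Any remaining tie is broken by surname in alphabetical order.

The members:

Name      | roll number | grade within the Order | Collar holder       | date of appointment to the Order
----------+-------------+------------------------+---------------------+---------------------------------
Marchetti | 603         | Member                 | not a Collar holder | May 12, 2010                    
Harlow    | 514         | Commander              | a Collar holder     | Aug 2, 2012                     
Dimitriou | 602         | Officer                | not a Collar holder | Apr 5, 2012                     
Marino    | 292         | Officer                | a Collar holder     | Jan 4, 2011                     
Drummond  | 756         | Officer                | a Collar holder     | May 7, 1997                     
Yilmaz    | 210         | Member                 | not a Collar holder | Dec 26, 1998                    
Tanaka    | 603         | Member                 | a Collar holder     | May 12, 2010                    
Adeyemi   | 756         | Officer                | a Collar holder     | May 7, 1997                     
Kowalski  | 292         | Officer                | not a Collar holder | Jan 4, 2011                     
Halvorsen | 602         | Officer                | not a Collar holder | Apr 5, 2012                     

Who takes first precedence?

Harlow

By grade within the Order: Harlow (Commander); then Adeyemi, Drummond, Dimitriou, Halvorsen, Kowalski and Marino (Officer); then Yilmaz, Marchetti and Tanaka (Member).
Among Adeyemi, Drummond, Dimitriou, Halvorsen, Kowalski and Marino, by roll number (higher first) (reversed rule for this group): Adeyemi and Drummond (756) before Dimitriou and Halvorsen (602) before Kowalski and Marino (292).
Adeyemi and Drummond both have date of appointment to the Order May 7, 1997, so the next rule applies.
Among Adeyemi and Drummond, alphabetically by surname: Adeyemi before Drummond.
Dimitriou and Halvorsen both have date of appointment to the Order Apr 5, 2012, so the next rule applies.
Among Dimitriou and Halvorsen, alphabetically by surname: Dimitriou before Halvorsen.
Kowalski and Marino both have date of appointment to the Order Jan 4, 2011, so the next rule applies.
Among Kowalski and Marino, alphabetically by surname: Kowalski before Marino.
Among Yilmaz, Marchetti and Tanaka, by roll number (lower first): Yilmaz (210) before Marchetti and Tanaka (603).
Marchetti and Tanaka both have date of appointment to the Order May 12, 2010, so the next rule applies.
Among Marchetti and Tanaka, alphabetically by surname: Marchetti before Tanaka.
Order: Harlow, Adeyemi, Drummond, Dimitriou, Halvorsen, Kowalski, Marino, Yilmaz, Marchetti, Tanaka.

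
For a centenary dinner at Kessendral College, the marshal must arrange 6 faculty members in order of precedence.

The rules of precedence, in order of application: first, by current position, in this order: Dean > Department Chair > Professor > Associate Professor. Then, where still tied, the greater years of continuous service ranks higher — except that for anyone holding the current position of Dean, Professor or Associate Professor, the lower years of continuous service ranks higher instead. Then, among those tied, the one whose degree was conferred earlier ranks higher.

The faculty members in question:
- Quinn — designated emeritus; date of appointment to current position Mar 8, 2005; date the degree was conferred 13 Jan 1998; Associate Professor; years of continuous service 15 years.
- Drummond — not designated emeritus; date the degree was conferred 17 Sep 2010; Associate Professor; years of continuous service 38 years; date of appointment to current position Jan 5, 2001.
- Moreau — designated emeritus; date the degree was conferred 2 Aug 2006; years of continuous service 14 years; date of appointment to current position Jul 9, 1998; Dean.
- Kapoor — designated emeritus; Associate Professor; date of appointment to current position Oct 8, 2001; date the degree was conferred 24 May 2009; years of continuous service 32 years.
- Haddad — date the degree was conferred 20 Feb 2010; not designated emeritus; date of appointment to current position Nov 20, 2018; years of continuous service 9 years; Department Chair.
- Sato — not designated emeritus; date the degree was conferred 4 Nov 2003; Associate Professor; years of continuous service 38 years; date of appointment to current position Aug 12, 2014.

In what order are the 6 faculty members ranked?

By current position: Moreau (Dean); then Haddad (Department Chair); then Quinn, Kapoor, Sato and Drummond (Associate Professor).
Among Quinn, Kapoor, Sato and Drummond, by years of continuous service (lower first) (reversed rule for this group): Quinn (15 years) before Kapoor (32 years) before Sato and Drummond (38 years).
Among Sato and Drummond, by date the degree was conferred (earlier first): Sato (4 Nov 2003) before Drummond (17 Sep 2010).
Full order: Moreau, Haddad, Quinn, Kapoor, Sato, Drummond.

Moreau, Haddad, Quinn, Kapoor, Sato, Drummond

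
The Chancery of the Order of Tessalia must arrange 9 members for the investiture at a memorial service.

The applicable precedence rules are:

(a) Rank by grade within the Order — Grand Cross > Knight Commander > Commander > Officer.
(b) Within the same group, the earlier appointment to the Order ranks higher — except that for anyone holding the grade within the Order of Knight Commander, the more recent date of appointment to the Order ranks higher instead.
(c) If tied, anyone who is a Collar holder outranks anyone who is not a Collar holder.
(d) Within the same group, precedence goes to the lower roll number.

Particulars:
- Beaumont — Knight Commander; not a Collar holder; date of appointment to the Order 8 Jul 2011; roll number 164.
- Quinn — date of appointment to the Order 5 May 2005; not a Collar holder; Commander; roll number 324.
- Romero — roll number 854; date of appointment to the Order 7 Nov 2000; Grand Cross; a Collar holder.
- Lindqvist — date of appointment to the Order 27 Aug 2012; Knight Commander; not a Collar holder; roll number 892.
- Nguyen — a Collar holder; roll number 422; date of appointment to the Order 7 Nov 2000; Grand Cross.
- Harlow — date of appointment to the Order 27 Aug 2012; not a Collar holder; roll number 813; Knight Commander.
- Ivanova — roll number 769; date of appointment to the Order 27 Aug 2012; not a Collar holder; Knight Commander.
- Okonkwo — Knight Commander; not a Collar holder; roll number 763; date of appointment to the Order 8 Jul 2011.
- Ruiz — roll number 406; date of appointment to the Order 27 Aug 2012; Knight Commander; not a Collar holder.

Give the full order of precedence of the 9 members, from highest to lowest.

Nguyen, Romero, Ruiz, Ivanova, Harlow, Lindqvist, Beaumont, Okonkwo, Quinn

By grade within the Order: Nguyen and Romero (Grand Cross); then Ruiz, Ivanova, Harlow, Lindqvist, Beaumont and Okonkwo (Knight Commander); then Quinn (Commander).
Nguyen and Romero both have date of appointment to the Order 7 Nov 2000, so the next rule applies.
Nguyen and Romero are each a Collar holder, so the next rule applies.
Among Nguyen and Romero, by roll number (lower first): Nguyen (422) before Romero (854).
Among Ruiz, Ivanova, Harlow, Lindqvist, Beaumont and Okonkwo, by date of appointment to the Order (later first) (reversed rule for this group): Ruiz, Ivanova, Harlow and Lindqvist (27 Aug 2012) before Beaumont and Okonkwo (8 Jul 2011).
Ruiz, Ivanova, Harlow and Lindqvist are each not a Collar holder, so the next rule applies.
Among Ruiz, Ivanova, Harlow and Lindqvist, by roll number (lower first): Ruiz (406) before Ivanova (769) before Harlow (813) before Lindqvist (892).
Beaumont and Okonkwo are each not a Collar holder, so the next rule applies.
Among Beaumont and Okonkwo, by roll number (lower first): Beaumont (164) before Okonkwo (763).
Full order: Nguyen, Romero, Ruiz, Ivanova, Harlow, Lindqvist, Beaumont, Okonkwo, Quinn.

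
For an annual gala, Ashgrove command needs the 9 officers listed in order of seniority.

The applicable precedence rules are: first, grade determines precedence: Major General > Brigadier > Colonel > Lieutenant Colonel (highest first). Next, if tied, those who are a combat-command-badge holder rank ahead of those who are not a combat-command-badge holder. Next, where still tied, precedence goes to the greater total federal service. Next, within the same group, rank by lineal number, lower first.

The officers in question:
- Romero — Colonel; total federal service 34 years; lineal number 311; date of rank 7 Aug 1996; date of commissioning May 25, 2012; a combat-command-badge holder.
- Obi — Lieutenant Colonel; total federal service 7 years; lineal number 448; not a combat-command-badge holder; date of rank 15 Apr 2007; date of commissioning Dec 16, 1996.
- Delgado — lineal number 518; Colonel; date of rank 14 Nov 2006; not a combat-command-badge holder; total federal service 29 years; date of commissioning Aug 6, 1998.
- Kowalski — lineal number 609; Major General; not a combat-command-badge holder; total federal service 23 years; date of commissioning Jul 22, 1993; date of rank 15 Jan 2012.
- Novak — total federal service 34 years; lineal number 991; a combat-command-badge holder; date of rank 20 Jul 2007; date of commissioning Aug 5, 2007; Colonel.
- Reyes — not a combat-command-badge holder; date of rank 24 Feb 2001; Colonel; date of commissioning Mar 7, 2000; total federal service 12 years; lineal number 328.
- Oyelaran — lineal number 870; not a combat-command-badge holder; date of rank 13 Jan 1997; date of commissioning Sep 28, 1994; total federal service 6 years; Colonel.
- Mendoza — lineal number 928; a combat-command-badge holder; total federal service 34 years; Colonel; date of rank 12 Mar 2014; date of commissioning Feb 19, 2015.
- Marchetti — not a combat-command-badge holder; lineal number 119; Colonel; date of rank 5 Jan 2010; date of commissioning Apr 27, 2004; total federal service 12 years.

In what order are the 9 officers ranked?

By grade: Kowalski (Major General); then Romero, Mendoza, Novak, Delgado, Marchetti, Reyes and Oyelaran (Colonel); then Obi (Lieutenant Colonel).
Among Romero, Mendoza, Novak, Delgado, Marchetti, Reyes and Oyelaran, a combat-command-badge holder before not a combat-command-badge holder: Romero, Mendoza and Novak (a combat-command-badge holder) before Delgado, Marchetti, Reyes and Oyelaran (not a combat-command-badge holder).
Romero, Mendoza and Novak all have total federal service 34 years, so the next rule applies.
Among Romero, Mendoza and Novak, by lineal number (lower first): Romero (311) before Mendoza (928) before Novak (991).
Among Delgado, Marchetti, Reyes and Oyelaran, by total federal service (higher first): Delgado (29 years) before Marchetti and Reyes (12 years) before Oyelaran (6 years).
Among Marchetti and Reyes, by lineal number (lower first): Marchetti (119) before Reyes (328).
Full order: Kowalski, Romero, Mendoza, Novak, Delgado, Marchetti, Reyes, Oyelaran, Obi.

Kowalski, Romero, Mendoza, Novak, Delgado, Marchetti, Reyes, Oyelaran, Obi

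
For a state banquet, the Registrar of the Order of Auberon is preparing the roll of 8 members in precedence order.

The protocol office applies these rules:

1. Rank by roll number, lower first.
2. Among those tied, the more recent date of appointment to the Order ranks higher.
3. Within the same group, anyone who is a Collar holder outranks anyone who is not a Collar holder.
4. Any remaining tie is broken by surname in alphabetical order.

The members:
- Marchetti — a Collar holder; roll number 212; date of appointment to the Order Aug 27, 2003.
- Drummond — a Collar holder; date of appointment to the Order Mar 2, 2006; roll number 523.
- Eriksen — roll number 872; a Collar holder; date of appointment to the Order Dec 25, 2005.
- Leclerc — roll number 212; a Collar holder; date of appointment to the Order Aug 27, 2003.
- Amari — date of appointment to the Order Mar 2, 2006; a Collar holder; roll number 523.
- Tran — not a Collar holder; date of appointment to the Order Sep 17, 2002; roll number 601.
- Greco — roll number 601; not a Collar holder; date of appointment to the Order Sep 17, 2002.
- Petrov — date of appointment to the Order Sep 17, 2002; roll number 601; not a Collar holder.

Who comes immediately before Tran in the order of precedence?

By roll number (lower first): Leclerc and Marchetti (both 212); then Amari and Drummond (both 523); then Greco, Petrov and Tran (each 601); then Eriksen (872).
Leclerc and Marchetti both have date of appointment to the Order Aug 27, 2003, so the next rule applies.
Leclerc and Marchetti are each a Collar holder, so the next rule applies.
Among Leclerc and Marchetti, alphabetically by surname: Leclerc before Marchetti.
Amari and Drummond both have date of appointment to the Order Mar 2, 2006, so the next rule applies.
Amari and Drummond are each a Collar holder, so the next rule applies.
Among Amari and Drummond, alphabetically by surname: Amari before Drummond.
Greco, Petrov and Tran all have date of appointment to the Order Sep 17, 2002, so the next rule applies.
Greco, Petrov and Tran are each not a Collar holder, so the next rule applies.
Among Greco, Petrov and Tran, alphabetically by surname: Greco before Petrov before Tran.
Order: Leclerc, Marchetti, Amari, Drummond, Greco, Petrov, Tran, Eriksen.

Petrov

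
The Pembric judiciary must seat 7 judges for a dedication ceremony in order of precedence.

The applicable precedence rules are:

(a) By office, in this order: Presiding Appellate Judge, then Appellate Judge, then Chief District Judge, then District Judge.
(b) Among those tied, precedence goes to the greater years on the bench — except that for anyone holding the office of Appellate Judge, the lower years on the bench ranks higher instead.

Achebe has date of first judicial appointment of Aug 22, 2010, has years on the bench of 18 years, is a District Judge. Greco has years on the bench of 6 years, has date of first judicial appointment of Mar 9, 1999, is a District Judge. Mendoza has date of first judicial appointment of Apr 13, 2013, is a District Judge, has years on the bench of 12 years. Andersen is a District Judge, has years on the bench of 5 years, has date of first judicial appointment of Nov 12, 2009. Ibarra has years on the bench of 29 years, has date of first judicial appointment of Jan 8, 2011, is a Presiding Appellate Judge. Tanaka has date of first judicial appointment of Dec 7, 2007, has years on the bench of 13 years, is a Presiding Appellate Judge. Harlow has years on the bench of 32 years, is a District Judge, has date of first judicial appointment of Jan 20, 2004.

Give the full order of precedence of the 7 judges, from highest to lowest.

Ibarra, Tanaka, Harlow, Achebe, Mendoza, Greco, Andersen

By office: Ibarra and Tanaka (Presiding Appellate Judge); then Harlow, Achebe, Mendoza, Greco and Andersen (District Judge).
Among Ibarra and Tanaka, by years on the bench (higher first): Ibarra (29 years) before Tanaka (13 years).
Among Harlow, Achebe, Mendoza, Greco and Andersen, by years on the bench (higher first): Harlow (32 years) before Achebe (18 years) before Mendoza (12 years) before Greco (6 years) before Andersen (5 years).
Full order: Ibarra, Tanaka, Harlow, Achebe, Mendoza, Greco, Andersen.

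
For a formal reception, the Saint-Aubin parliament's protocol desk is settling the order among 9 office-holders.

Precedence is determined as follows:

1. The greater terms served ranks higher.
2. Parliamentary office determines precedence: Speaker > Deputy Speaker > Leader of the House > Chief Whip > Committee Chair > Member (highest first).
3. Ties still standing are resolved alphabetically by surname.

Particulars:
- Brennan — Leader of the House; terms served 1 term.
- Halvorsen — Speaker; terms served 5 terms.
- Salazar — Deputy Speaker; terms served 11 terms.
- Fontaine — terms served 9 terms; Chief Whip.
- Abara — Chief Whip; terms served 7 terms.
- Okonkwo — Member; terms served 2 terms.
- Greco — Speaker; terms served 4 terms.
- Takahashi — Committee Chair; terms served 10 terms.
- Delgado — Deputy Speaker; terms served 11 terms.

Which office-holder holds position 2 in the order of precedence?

By terms served (higher first): Delgado and Salazar (both 11 terms); then Takahashi (10 terms); then Fontaine (9 terms); then Abara (7 terms); then Halvorsen (5 terms); then Greco (4 terms); then Okonkwo (2 terms); then Brennan (1 term).
Delgado and Salazar are each Deputy Speaker, so the next rule applies.
Among Delgado and Salazar, alphabetically by surname: Delgado before Salazar.
Order: Delgado, Salazar, Takahashi, Fontaine, Abara, Halvorsen, Greco, Okonkwo, Brennan.

Salazar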